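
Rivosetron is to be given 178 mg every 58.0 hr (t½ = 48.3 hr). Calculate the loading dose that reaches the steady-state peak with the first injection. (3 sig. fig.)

315 mg

k = ln 2 / 48.3 = 0.01435 hr⁻¹
Accumulation ratio R = 1 / (1 − e^(−kτ)) = 1 / (1 − e^(−0.01435×58.0)) = 1 / (1 − 0.4350) = 1.770
Loading dose = maintenance dose × R = 178 × 1.770 ≈ 315 mg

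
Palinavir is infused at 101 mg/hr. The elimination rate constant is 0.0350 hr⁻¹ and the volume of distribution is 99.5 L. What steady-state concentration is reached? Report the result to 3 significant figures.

CL = k · V = 0.0350 × 99.5 = 3.483 L/hr
Css = rate / CL = 101 / 3.483 ≈ 29.0 µg/mL

29.0 µg/mL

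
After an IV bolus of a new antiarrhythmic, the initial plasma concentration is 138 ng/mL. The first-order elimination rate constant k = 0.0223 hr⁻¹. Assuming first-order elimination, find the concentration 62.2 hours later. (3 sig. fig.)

C(t) = C₀ e^(−kt) = 138 × e^(−0.02230 × 62.2) = 138 × e^(−1.387) = 138 × 0.2498 ≈ 34.5 ng/mL

34.5 ng/mL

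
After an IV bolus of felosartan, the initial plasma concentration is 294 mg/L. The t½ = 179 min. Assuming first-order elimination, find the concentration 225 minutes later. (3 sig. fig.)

k = ln 2 / 179 = 0.003872 min⁻¹
C(t) = C₀ e^(−kt) = 294 × e^(−0.003872 × 225) = 294 × e^(−0.8713) = 294 × 0.4184 ≈ 123 mg/L

123 mg/L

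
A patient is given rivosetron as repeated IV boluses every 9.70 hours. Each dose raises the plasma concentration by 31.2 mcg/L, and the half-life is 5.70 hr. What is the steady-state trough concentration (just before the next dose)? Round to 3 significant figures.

13.8 mcg/L

k = ln 2 / 5.70 = 0.1216 hr⁻¹
Fraction remaining after one interval: e^(−kτ) = e^(−0.1216 × 9.70) = 0.3074
R = 1 / (1 − 0.3074) = 1.444
Css,max = 31.2 × 1.444 = 45.05 mcg/L
Css,min = Css,max × e^(−kτ) = 45.05 × 0.3074 ≈ 13.8 mcg/L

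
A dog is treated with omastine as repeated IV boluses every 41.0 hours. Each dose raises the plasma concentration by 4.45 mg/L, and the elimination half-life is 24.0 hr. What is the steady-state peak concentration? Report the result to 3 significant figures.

6.41 mg/L

k = ln 2 / 24.0 = 0.02888 hr⁻¹
Fraction remaining after one interval: e^(−kτ) = e^(−0.02888 × 41.0) = 0.3060
R = 1 / (1 − 0.3060) = 1.441
Css,max = 4.45 × 1.441 ≈ 6.41 mg/L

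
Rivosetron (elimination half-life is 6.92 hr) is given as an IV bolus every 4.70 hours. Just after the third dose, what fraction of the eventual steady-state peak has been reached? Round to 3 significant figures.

0.756

k = ln 2 / 6.92 = 0.1002 hr⁻¹
f_n = 1 − e^(−nkτ) = 1 − e^(−3 × 0.1002 × 4.70) = 1 − e^(−1.412) = 1 − 0.2436 ≈ 0.756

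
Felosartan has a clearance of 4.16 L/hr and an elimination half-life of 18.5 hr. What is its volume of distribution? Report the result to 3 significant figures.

111 L

k = ln 2 / t½ = ln 2 / 18.5 = 0.03747 hr⁻¹
V = CL / k = 4.16 / 0.03747 ≈ 111 L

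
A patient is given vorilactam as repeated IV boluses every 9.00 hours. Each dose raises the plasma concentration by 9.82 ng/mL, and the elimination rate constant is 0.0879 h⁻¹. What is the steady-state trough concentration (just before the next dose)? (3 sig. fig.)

Fraction remaining after one interval: e^(−kτ) = e^(−0.08790 × 9.00) = 0.4533
R = 1 / (1 − 0.4533) = 1.829
Css,max = 9.82 × 1.829 = 17.96 ng/mL
Css,min = Css,max × e^(−kτ) = 17.96 × 0.4533 ≈ 8.14 ng/mL

8.14 ng/mL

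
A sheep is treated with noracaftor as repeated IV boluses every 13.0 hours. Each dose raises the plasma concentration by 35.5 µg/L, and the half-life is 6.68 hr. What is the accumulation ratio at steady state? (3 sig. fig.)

1.35

k = ln 2 / 6.68 = 0.1038 hr⁻¹
Fraction remaining after one interval: e^(−kτ) = e^(−0.1038 × 13.0) = 0.2595
R = 1 / (1 − 0.2595) = 1 / 0.7405 ≈ 1.35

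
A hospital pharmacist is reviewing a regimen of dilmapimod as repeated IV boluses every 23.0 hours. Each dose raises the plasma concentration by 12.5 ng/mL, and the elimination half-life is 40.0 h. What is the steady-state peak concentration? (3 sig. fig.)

38.0 ng/mL

k = ln 2 / 40.0 = 0.01733 h⁻¹
Fraction remaining after one interval: e^(−kτ) = e^(−0.01733 × 23.0) = 0.6713
R = 1 / (1 − 0.6713) = 3.042
Css,max = 12.5 × 3.042 ≈ 38.0 ng/mL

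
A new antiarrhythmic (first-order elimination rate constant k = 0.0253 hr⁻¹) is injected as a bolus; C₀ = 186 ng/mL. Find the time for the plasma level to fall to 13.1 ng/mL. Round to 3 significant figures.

C(t) = C₀ e^(−kt)  ⇒  t = ln(C₀/C) / k
t = ln(186/13.1) / 0.02530 = 2.653 / 0.02530 ≈ 105 hours

105 hours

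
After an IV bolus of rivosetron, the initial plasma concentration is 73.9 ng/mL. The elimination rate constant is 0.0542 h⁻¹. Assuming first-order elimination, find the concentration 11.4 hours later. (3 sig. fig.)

C(t) = C₀ e^(−kt) = 73.9 × e^(−0.05420 × 11.4) = 73.9 × e^(−0.6179) = 73.9 × 0.5391 ≈ 39.8 ng/mL

39.8 ng/mL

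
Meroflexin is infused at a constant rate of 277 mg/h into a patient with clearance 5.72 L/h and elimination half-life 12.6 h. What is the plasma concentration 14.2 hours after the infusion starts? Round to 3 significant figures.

Css = rate / CL = 277 / 5.72 = 48.43 mg/L
k = ln 2 / 12.6 = 0.05501 h⁻¹
C(t) = Css (1 − e^(−kt)) = 48.43 × (1 − e^(−0.7812)) = 48.43 × 0.5421 ≈ 26.3 mg/L

26.3 mg/L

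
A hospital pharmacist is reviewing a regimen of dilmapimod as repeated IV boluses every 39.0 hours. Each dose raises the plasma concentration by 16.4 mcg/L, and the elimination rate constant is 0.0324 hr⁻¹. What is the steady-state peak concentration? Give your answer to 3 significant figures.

Fraction remaining after one interval: e^(−kτ) = e^(−0.03240 × 39.0) = 0.2826
R = 1 / (1 − 0.2826) = 1.394
Css,max = 16.4 × 1.394 ≈ 22.9 mcg/L

22.9 mcg/L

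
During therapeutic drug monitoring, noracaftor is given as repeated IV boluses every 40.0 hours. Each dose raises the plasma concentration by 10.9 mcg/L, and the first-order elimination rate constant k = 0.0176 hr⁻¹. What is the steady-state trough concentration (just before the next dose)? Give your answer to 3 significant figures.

10.7 mcg/L

Fraction remaining after one interval: e^(−kτ) = e^(−0.01760 × 40.0) = 0.4946
R = 1 / (1 − 0.4946) = 1.979
Css,max = 10.9 × 1.979 = 21.57 mcg/L
Css,min = Css,max × e^(−kτ) = 21.57 × 0.4946 ≈ 10.7 mcg/L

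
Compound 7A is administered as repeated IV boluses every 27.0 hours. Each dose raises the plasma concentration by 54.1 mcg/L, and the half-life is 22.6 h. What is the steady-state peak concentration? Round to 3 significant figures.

96.1 mcg/L

k = ln 2 / 22.6 = 0.03067 h⁻¹
Fraction remaining after one interval: e^(−kτ) = e^(−0.03067 × 27.0) = 0.4369
R = 1 / (1 − 0.4369) = 1.776
Css,max = 54.1 × 1.776 ≈ 96.1 mcg/L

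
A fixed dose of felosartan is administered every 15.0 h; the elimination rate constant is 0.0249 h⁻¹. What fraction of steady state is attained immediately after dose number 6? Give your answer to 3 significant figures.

f_n = 1 − e^(−nkτ) = 1 − e^(−6 × 0.02490 × 15.0) = 1 − e^(−2.241) = 1 − 0.1064 ≈ 0.894

0.894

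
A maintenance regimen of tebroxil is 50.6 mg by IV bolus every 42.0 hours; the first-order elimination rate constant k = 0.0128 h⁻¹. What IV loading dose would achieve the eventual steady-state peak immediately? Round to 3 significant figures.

Accumulation ratio R = 1 / (1 − e^(−kτ)) = 1 / (1 − e^(−0.01280×42.0)) = 1 / (1 − 0.5841) = 2.405
Loading dose = maintenance dose × R = 50.6 × 2.405 ≈ 122 mg

122 mg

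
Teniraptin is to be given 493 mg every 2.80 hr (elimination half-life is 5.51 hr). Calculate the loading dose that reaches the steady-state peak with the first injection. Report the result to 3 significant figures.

k = ln 2 / 5.51 = 0.1258 hr⁻¹
Accumulation ratio R = 1 / (1 − e^(−kτ)) = 1 / (1 − e^(−0.1258×2.80)) = 1 / (1 − 0.7031) = 3.368
Loading dose = maintenance dose × R = 493 × 3.368 ≈ 1660 mg

1660 mg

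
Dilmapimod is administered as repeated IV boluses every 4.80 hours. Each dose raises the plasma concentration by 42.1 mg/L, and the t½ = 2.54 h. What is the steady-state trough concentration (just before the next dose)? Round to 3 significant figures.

15.6 mg/L

k = ln 2 / 2.54 = 0.2729 h⁻¹
Fraction remaining after one interval: e^(−kτ) = e^(−0.2729 × 4.80) = 0.2699
R = 1 / (1 − 0.2699) = 1.370
Css,max = 42.1 × 1.370 = 57.66 mg/L
Css,min = Css,max × e^(−kτ) = 57.66 × 0.2699 ≈ 15.6 mg/L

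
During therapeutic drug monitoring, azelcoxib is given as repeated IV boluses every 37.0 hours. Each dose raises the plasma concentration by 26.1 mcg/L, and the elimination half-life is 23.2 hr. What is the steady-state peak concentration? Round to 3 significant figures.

39.0 mcg/L

k = ln 2 / 23.2 = 0.02988 hr⁻¹
Fraction remaining after one interval: e^(−kτ) = e^(−0.02988 × 37.0) = 0.3311
R = 1 / (1 − 0.3311) = 1.495
Css,max = 26.1 × 1.495 ≈ 39.0 mcg/L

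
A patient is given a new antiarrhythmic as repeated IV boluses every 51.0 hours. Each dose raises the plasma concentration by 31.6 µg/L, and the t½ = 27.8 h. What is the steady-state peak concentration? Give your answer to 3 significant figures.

43.9 µg/L

k = ln 2 / 27.8 = 0.02493 h⁻¹
Fraction remaining after one interval: e^(−kτ) = e^(−0.02493 × 51.0) = 0.2804
R = 1 / (1 − 0.2804) = 1.390
Css,max = 31.6 × 1.390 ≈ 43.9 µg/L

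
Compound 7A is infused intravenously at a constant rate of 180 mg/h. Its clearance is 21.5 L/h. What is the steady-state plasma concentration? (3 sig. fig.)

Css = infusion rate / CL = 180 / 21.5 ≈ 8.37 mg/L

8.37 mg/L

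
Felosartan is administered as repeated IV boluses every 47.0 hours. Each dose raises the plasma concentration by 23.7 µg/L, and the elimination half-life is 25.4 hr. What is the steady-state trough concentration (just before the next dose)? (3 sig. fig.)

9.09 µg/L

k = ln 2 / 25.4 = 0.02729 hr⁻¹
Fraction remaining after one interval: e^(−kτ) = e^(−0.02729 × 47.0) = 0.2773
R = 1 / (1 − 0.2773) = 1.384
Css,max = 23.7 × 1.384 = 32.79 µg/L
Css,min = Css,max × e^(−kτ) = 32.79 × 0.2773 ≈ 9.09 µg/L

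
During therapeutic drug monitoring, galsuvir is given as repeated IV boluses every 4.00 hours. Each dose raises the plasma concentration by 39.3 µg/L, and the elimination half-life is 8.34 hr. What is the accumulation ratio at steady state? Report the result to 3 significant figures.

k = ln 2 / 8.34 = 0.08311 hr⁻¹
Fraction remaining after one interval: e^(−kτ) = e^(−0.08311 × 4.00) = 0.7172
R = 1 / (1 − 0.7172) = 1 / 0.2828 ≈ 3.54

3.54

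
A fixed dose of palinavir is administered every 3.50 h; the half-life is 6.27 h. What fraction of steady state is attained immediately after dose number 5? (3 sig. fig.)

0.856

k = ln 2 / 6.27 = 0.1105 h⁻¹
f_n = 1 − e^(−nkτ) = 1 − e^(−5 × 0.1105 × 3.50) = 1 − e^(−1.935) = 1 − 0.1445 ≈ 0.856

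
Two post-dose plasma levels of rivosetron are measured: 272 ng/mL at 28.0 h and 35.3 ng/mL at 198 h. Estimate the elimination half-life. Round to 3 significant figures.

57.7 hours

k = ln(C₁/C₂) / (t₂ − t₁) = ln(272/35.3) / (198 − 28.0)
  = 2.042 / 170.0 = 0.01201 h⁻¹
t½ = ln 2 / k = ln 2 / 0.01201 ≈ 57.7 hours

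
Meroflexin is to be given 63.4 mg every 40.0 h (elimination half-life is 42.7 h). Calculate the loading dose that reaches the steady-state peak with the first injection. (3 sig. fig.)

133 mg

k = ln 2 / 42.7 = 0.01623 h⁻¹
Accumulation ratio R = 1 / (1 − e^(−kτ)) = 1 / (1 − e^(−0.01623×40.0)) = 1 / (1 − 0.5224) = 2.094
Loading dose = maintenance dose × R = 63.4 × 2.094 ≈ 133 mg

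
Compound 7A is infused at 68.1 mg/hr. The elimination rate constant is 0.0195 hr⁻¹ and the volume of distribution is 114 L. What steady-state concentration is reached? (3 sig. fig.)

CL = k · V = 0.0195 × 114 = 2.223 L/hr
Css = rate / CL = 68.1 / 2.223 ≈ 30.6 mg/L

30.6 mg/L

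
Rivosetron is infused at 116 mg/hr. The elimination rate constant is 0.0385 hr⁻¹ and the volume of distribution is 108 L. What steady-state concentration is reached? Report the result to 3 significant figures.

CL = k · V = 0.0385 × 108 = 4.158 L/hr
Css = rate / CL = 116 / 4.158 ≈ 27.9 µg/mL

27.9 µg/mL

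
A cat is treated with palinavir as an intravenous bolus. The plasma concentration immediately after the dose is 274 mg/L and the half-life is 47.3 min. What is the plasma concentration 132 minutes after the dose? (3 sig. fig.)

39.6 mg/L

k = ln 2 / 47.3 = 0.01465 min⁻¹
C(t) = C₀ e^(−kt) = 274 × e^(−0.01465 × 132) = 274 × e^(−1.934) = 274 × 0.1445 ≈ 39.6 mg/L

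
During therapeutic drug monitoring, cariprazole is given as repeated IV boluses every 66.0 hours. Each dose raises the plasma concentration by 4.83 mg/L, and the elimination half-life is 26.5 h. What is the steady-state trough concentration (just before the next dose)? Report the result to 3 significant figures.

1.05 mg/L

k = ln 2 / 26.5 = 0.02616 h⁻¹
Fraction remaining after one interval: e^(−kτ) = e^(−0.02616 × 66.0) = 0.1779
R = 1 / (1 − 0.1779) = 1.216
Css,max = 4.83 × 1.216 = 5.875 mg/L
Css,min = Css,max × e^(−kτ) = 5.875 × 0.1779 ≈ 1.05 mg/L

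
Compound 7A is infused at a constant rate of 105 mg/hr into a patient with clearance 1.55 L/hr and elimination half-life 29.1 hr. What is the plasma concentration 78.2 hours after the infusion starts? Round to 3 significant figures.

Css = rate / CL = 105 / 1.55 = 67.74 mg/L
k = ln 2 / 29.1 = 0.02382 hr⁻¹
C(t) = Css (1 − e^(−kt)) = 67.74 × (1 − e^(−1.863)) = 67.74 × 0.8447 ≈ 57.2 mg/L

57.2 mg/L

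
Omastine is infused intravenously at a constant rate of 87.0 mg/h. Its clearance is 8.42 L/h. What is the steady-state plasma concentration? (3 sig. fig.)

Css = infusion rate / CL = 87.0 / 8.42 ≈ 10.3 mg/L

10.3 mg/L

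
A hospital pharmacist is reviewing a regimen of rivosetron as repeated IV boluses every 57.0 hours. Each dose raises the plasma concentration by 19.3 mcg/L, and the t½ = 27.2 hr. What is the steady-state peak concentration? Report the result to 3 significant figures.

25.2 mcg/L

k = ln 2 / 27.2 = 0.02548 hr⁻¹
Fraction remaining after one interval: e^(−kτ) = e^(−0.02548 × 57.0) = 0.2340
R = 1 / (1 − 0.2340) = 1.305
Css,max = 19.3 × 1.305 ≈ 25.2 mcg/L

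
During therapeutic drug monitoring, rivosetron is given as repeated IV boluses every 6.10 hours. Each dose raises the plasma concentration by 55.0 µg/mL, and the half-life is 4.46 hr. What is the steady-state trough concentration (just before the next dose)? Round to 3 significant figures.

34.8 µg/mL

k = ln 2 / 4.46 = 0.1554 hr⁻¹
Fraction remaining after one interval: e^(−kτ) = e^(−0.1554 × 6.10) = 0.3875
R = 1 / (1 − 0.3875) = 1.633
Css,max = 55.0 × 1.633 = 89.80 µg/mL
Css,min = Css,max × e^(−kτ) = 89.80 × 0.3875 ≈ 34.8 µg/mL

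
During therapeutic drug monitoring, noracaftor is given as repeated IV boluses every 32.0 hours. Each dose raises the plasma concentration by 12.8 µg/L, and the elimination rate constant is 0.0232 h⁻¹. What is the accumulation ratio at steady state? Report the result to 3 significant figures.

Fraction remaining after one interval: e^(−kτ) = e^(−0.02320 × 32.0) = 0.4760
R = 1 / (1 − 0.4760) = 1 / 0.5240 ≈ 1.91

1.91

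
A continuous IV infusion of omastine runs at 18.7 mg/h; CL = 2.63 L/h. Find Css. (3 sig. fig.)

Css = infusion rate / CL = 18.7 / 2.63 ≈ 7.11 mg/L

7.11 mg/L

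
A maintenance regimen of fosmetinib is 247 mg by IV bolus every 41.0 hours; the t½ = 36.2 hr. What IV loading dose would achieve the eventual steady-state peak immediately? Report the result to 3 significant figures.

454 mg

k = ln 2 / 36.2 = 0.01915 hr⁻¹
Accumulation ratio R = 1 / (1 − e^(−kτ)) = 1 / (1 − e^(−0.01915×41.0)) = 1 / (1 − 0.4561) = 1.839
Loading dose = maintenance dose × R = 247 × 1.839 ≈ 454 mg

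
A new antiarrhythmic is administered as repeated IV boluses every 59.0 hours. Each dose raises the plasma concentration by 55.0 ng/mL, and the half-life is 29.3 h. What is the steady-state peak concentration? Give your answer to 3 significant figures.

k = ln 2 / 29.3 = 0.02366 h⁻¹
Fraction remaining after one interval: e^(−kτ) = e^(−0.02366 × 59.0) = 0.2476
R = 1 / (1 − 0.2476) = 1.329
Css,max = 55.0 × 1.329 ≈ 73.1 ng/mL

73.1 ng/mL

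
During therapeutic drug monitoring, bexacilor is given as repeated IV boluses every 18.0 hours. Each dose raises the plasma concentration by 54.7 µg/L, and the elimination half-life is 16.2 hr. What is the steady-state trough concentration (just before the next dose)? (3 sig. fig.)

k = ln 2 / 16.2 = 0.04279 hr⁻¹
Fraction remaining after one interval: e^(−kτ) = e^(−0.04279 × 18.0) = 0.4629
R = 1 / (1 − 0.4629) = 1.862
Css,max = 54.7 × 1.862 = 101.9 µg/L
Css,min = Css,max × e^(−kτ) = 101.9 × 0.4629 ≈ 47.2 µg/L

47.2 µg/L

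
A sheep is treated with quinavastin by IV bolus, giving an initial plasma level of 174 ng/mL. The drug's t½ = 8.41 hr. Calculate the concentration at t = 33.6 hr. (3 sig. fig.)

10.9 ng/mL

k = ln 2 / 8.41 = 0.08242 hr⁻¹
33.6 hr is 3.995 half-lives, so C = 174 × (1/2)^3.995 = 174 × 0.06271 ≈ 10.9 ng/mL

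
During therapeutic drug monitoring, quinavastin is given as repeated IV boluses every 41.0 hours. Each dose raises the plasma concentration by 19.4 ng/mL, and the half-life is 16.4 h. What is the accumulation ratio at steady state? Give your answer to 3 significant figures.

k = ln 2 / 16.4 = 0.04227 h⁻¹
Fraction remaining after one interval: e^(−kτ) = e^(−0.04227 × 41.0) = 0.1768
R = 1 / (1 − 0.1768) = 1 / 0.8232 ≈ 1.21

1.21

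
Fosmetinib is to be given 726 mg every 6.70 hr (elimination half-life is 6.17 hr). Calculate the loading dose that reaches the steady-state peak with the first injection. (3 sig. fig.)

1370 mg

k = ln 2 / 6.17 = 0.1123 hr⁻¹
Accumulation ratio R = 1 / (1 − e^(−kτ)) = 1 / (1 − e^(−0.1123×6.70)) = 1 / (1 − 0.4711) = 1.891
Loading dose = maintenance dose × R = 726 × 1.891 ≈ 1370 mg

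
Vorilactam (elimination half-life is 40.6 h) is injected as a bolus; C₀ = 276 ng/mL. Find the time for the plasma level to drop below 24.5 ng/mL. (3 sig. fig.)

k = ln 2 / 40.6 = 0.01707 h⁻¹
C(t) = C₀ e^(−kt)  ⇒  t = ln(C₀/C) / k
t = ln(276/24.5) / 0.01707 = 2.422 / 0.01707 ≈ 142 hours

142 hours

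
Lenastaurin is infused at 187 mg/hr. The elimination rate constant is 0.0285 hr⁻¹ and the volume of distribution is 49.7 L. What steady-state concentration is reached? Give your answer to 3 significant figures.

CL = k · V = 0.0285 × 49.7 = 1.416 L/hr
Css = rate / CL = 187 / 1.416 ≈ 132 mg/L

132 mg/L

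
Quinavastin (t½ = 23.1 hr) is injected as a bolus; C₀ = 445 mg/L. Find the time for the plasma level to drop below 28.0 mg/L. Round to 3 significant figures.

92.2 hours

k = ln 2 / 23.1 = 0.03001 hr⁻¹
C(t) = C₀ e^(−kt)  ⇒  t = ln(C₀/C) / k
t = ln(445/28.0) / 0.03001 = 2.766 / 0.03001 ≈ 92.2 hours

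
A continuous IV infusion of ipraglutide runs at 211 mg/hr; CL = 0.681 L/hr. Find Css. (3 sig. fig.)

310 mg/L

Css = infusion rate / CL = 211 / 0.681 ≈ 310 mg/L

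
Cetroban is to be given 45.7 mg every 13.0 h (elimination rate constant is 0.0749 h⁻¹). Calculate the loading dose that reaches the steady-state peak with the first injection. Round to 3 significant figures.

73.4 mg

Accumulation ratio R = 1 / (1 − e^(−kτ)) = 1 / (1 − e^(−0.07490×13.0)) = 1 / (1 − 0.3777) = 1.607
Loading dose = maintenance dose × R = 45.7 × 1.607 ≈ 73.4 mg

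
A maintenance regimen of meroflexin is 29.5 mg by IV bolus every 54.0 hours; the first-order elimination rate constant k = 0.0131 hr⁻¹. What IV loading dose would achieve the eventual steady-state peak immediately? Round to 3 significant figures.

Accumulation ratio R = 1 / (1 − e^(−kτ)) = 1 / (1 − e^(−0.01310×54.0)) = 1 / (1 − 0.4929) = 1.972
Loading dose = maintenance dose × R = 29.5 × 1.972 ≈ 58.2 mg

58.2 mg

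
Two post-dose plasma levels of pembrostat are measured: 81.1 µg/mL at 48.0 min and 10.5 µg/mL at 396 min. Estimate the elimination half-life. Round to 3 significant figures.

k = ln(C₁/C₂) / (t₂ − t₁) = ln(81.1/10.5) / (396 − 48.0)
  = 2.044 / 348.0 = 0.005874 min⁻¹
t½ = ln 2 / k = ln 2 / 0.005874 ≈ 118 minutes

118 minutes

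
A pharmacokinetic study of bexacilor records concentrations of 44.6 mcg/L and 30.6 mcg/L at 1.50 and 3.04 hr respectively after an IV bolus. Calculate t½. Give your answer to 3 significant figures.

k = ln(C₁/C₂) / (t₂ − t₁) = ln(44.6/30.6) / (3.04 − 1.50)
  = 0.3767 / 1.540 = 0.2446 hr⁻¹
t½ = ln 2 / k = ln 2 / 0.2446 ≈ 2.83 hours

2.83 hours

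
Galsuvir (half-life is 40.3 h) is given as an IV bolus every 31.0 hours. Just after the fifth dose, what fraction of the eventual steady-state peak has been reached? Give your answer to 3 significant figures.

0.930

k = ln 2 / 40.3 = 0.01720 h⁻¹
f_n = 1 − e^(−nkτ) = 1 − e^(−5 × 0.01720 × 31.0) = 1 − e^(−2.666) = 1 − 0.06953 ≈ 0.930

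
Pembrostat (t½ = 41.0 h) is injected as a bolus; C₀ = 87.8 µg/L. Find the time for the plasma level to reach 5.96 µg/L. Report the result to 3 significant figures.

159 hours

k = ln 2 / 41.0 = 0.01691 h⁻¹
C(t) = C₀ e^(−kt)  ⇒  t = ln(C₀/C) / k
t = ln(87.8/5.96) / 0.01691 = 2.690 / 0.01691 ≈ 159 hours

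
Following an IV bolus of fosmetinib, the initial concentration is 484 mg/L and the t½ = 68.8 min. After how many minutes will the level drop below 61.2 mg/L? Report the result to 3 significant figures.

k = ln 2 / 68.8 = 0.01007 min⁻¹
C(t) = C₀ e^(−kt)  ⇒  t = ln(C₀/C) / k
t = ln(484/61.2) / 0.01007 = 2.068 / 0.01007 ≈ 205 minutes

205 minutes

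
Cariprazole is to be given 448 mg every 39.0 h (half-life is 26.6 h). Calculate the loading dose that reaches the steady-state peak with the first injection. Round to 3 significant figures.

k = ln 2 / 26.6 = 0.02606 h⁻¹
Accumulation ratio R = 1 / (1 − e^(−kτ)) = 1 / (1 − e^(−0.02606×39.0)) = 1 / (1 − 0.3619) = 1.567
Loading dose = maintenance dose × R = 448 × 1.567 ≈ 702 mg

702 mg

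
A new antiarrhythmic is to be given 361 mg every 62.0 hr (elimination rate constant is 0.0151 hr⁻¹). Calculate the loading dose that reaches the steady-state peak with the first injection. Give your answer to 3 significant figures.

594 mg

Accumulation ratio R = 1 / (1 − e^(−kτ)) = 1 / (1 − e^(−0.01510×62.0)) = 1 / (1 − 0.3921) = 1.645
Loading dose = maintenance dose × R = 361 × 1.645 ≈ 594 mg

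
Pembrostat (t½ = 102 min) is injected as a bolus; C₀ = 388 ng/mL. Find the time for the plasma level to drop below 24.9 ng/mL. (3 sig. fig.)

k = ln 2 / 102 = 0.006796 min⁻¹
C(t) = C₀ e^(−kt)  ⇒  t = ln(C₀/C) / k
t = ln(388/24.9) / 0.006796 = 2.746 / 0.006796 ≈ 404 minutes

404 minutes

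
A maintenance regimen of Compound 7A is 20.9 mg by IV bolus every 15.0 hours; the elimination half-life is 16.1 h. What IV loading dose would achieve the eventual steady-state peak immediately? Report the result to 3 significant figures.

43.9 mg

k = ln 2 / 16.1 = 0.04305 h⁻¹
Accumulation ratio R = 1 / (1 − e^(−kτ)) = 1 / (1 − e^(−0.04305×15.0)) = 1 / (1 − 0.5242) = 2.102
Loading dose = maintenance dose × R = 20.9 × 2.102 ≈ 43.9 mg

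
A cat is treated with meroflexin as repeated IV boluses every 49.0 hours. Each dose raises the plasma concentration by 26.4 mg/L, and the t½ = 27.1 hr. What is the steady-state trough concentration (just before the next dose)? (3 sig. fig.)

10.6 mg/L

k = ln 2 / 27.1 = 0.02558 hr⁻¹
Fraction remaining after one interval: e^(−kτ) = e^(−0.02558 × 49.0) = 0.2856
R = 1 / (1 − 0.2856) = 1.400
Css,max = 26.4 × 1.400 = 36.95 mg/L
Css,min = Css,max × e^(−kτ) = 36.95 × 0.2856 ≈ 10.6 mg/L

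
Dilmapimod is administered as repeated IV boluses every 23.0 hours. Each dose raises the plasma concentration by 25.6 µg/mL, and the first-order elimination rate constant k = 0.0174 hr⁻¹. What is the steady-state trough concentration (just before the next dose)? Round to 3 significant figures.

Fraction remaining after one interval: e^(−kτ) = e^(−0.01740 × 23.0) = 0.6702
R = 1 / (1 − 0.6702) = 3.032
Css,max = 25.6 × 3.032 = 77.62 µg/mL
Css,min = Css,max × e^(−kτ) = 77.62 × 0.6702 ≈ 52.0 µg/mL

52.0 µg/mL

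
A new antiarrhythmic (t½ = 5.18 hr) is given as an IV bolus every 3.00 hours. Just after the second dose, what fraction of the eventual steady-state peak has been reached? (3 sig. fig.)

0.552

k = ln 2 / 5.18 = 0.1338 hr⁻¹
f_n = 1 − e^(−nkτ) = 1 − e^(−2 × 0.1338 × 3.00) = 1 − e^(−0.8029) = 1 − 0.4480 ≈ 0.552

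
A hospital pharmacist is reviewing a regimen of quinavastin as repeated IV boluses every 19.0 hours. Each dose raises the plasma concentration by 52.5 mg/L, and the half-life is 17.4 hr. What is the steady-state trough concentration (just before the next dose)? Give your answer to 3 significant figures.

46.4 mg/L

k = ln 2 / 17.4 = 0.03984 hr⁻¹
Fraction remaining after one interval: e^(−kτ) = e^(−0.03984 × 19.0) = 0.4691
R = 1 / (1 − 0.4691) = 1.884
Css,max = 52.5 × 1.884 = 98.89 mg/L
Css,min = Css,max × e^(−kτ) = 98.89 × 0.4691 ≈ 46.4 mg/L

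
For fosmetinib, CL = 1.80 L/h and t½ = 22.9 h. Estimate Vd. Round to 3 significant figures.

59.5 L

k = ln 2 / t½ = ln 2 / 22.9 = 0.03027 h⁻¹
V = CL / k = 1.80 / 0.03027 ≈ 59.5 L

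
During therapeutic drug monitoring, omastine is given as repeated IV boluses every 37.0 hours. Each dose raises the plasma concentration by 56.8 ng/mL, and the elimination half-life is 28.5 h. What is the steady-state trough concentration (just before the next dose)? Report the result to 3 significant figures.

38.9 ng/mL

k = ln 2 / 28.5 = 0.02432 h⁻¹
Fraction remaining after one interval: e^(−kτ) = e^(−0.02432 × 37.0) = 0.4066
R = 1 / (1 − 0.4066) = 1.685
Css,max = 56.8 × 1.685 = 95.72 ng/mL
Css,min = Css,max × e^(−kτ) = 95.72 × 0.4066 ≈ 38.9 ng/mL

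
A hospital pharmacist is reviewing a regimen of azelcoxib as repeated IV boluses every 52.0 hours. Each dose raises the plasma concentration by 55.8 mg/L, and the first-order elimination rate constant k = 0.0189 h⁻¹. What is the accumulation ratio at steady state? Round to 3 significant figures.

1.60

Fraction remaining after one interval: e^(−kτ) = e^(−0.01890 × 52.0) = 0.3743
R = 1 / (1 − 0.3743) = 1 / 0.6257 ≈ 1.60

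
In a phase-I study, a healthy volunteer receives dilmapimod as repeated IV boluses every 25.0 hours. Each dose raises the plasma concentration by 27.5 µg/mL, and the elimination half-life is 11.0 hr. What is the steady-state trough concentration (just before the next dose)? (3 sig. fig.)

7.18 µg/mL

k = ln 2 / 11.0 = 0.06301 hr⁻¹
Fraction remaining after one interval: e^(−kτ) = e^(−0.06301 × 25.0) = 0.2069
R = 1 / (1 − 0.2069) = 1.261
Css,max = 27.5 × 1.261 = 34.68 µg/mL
Css,min = Css,max × e^(−kτ) = 34.68 × 0.2069 ≈ 7.18 µg/mL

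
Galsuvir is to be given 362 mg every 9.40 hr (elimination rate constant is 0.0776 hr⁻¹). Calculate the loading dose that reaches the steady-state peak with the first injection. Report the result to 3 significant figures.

Accumulation ratio R = 1 / (1 − e^(−kτ)) = 1 / (1 − e^(−0.07760×9.40)) = 1 / (1 − 0.4822) = 1.931
Loading dose = maintenance dose × R = 362 × 1.931 ≈ 699 mg

699 mg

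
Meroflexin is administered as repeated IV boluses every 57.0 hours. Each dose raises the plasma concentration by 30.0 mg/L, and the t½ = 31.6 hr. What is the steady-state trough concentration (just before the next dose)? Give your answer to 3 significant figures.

k = ln 2 / 31.6 = 0.02194 hr⁻¹
Fraction remaining after one interval: e^(−kτ) = e^(−0.02194 × 57.0) = 0.2864
R = 1 / (1 − 0.2864) = 1.401
Css,max = 30.0 × 1.401 = 42.04 mg/L
Css,min = Css,max × e^(−kτ) = 42.04 × 0.2864 ≈ 12.0 mg/L

12.0 mg/L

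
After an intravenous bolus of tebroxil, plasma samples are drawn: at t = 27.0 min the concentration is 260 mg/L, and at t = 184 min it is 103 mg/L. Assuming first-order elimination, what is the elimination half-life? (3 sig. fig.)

k = ln(C₁/C₂) / (t₂ − t₁) = ln(260/103) / (184 − 27.0)
  = 0.9260 / 157.0 = 0.005898 min⁻¹
t½ = ln 2 / k = ln 2 / 0.005898 ≈ 118 minutes

118 minutes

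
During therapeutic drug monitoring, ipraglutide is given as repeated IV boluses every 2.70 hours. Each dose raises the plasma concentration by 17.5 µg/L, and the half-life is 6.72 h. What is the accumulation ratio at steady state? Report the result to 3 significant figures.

4.11

k = ln 2 / 6.72 = 0.1031 h⁻¹
Fraction remaining after one interval: e^(−kτ) = e^(−0.1031 × 2.70) = 0.7569
R = 1 / (1 − 0.7569) = 1 / 0.2431 ≈ 4.11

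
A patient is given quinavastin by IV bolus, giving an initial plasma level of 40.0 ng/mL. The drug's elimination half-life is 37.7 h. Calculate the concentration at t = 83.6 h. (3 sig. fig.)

k = ln 2 / 37.7 = 0.01839 h⁻¹
C(t) = C₀ e^(−kt) = 40.0 × e^(−0.01839 × 83.6) = 40.0 × e^(−1.537) = 40.0 × 0.2150 ≈ 8.60 ng/mL

8.60 ng/mL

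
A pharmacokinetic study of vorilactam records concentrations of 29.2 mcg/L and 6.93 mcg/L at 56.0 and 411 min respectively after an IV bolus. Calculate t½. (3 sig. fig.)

171 minutes

k = ln(C₁/C₂) / (t₂ − t₁) = ln(29.2/6.93) / (411 − 56.0)
  = 1.438 / 355.0 = 0.004052 min⁻¹
t½ = ln 2 / k = ln 2 / 0.004052 ≈ 171 minutes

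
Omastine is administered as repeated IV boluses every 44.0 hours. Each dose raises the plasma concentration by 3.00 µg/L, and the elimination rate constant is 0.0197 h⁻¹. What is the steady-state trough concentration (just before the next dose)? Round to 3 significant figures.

2.18 µg/L

Fraction remaining after one interval: e^(−kτ) = e^(−0.01970 × 44.0) = 0.4203
R = 1 / (1 − 0.4203) = 1.725
Css,max = 3.00 × 1.725 = 5.175 µg/L
Css,min = Css,max × e^(−kτ) = 5.175 × 0.4203 ≈ 2.18 µg/L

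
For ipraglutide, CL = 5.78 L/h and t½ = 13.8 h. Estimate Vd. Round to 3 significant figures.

k = ln 2 / t½ = ln 2 / 13.8 = 0.05023 h⁻¹
V = CL / k = 5.78 / 0.05023 ≈ 115 L

115 L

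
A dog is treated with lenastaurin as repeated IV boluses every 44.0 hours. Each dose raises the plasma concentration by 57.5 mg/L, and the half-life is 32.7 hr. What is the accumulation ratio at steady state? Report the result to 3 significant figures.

1.65

k = ln 2 / 32.7 = 0.02120 hr⁻¹
Fraction remaining after one interval: e^(−kτ) = e^(−0.02120 × 44.0) = 0.3935
R = 1 / (1 − 0.3935) = 1 / 0.6065 ≈ 1.65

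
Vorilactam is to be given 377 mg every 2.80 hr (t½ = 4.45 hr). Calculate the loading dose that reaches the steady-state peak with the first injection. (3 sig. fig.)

k = ln 2 / 4.45 = 0.1558 hr⁻¹
Accumulation ratio R = 1 / (1 − e^(−kτ)) = 1 / (1 − e^(−0.1558×2.80)) = 1 / (1 − 0.6465) = 2.829
Loading dose = maintenance dose × R = 377 × 2.829 ≈ 1070 mg

1070 mg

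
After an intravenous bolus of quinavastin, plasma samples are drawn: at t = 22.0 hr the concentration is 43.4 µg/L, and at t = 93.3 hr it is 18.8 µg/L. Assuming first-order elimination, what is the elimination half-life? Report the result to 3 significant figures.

k = ln(C₁/C₂) / (t₂ − t₁) = ln(43.4/18.8) / (93.3 − 22.0)
  = 0.8366 / 71.30 = 0.01173 hr⁻¹
t½ = ln 2 / k = ln 2 / 0.01173 ≈ 59.1 hours

59.1 hours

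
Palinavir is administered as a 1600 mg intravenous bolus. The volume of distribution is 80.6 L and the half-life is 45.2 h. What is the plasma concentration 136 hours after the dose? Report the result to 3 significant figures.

C₀ = dose / V = 1600 / 80.6 = 19.85 µg/mL
k = ln 2 / 45.2 = 0.01534 h⁻¹
C(t) = C₀ e^(−kt) = 19.85 × e^(−0.01534 × 136) = 19.85 × e^(−2.086) = 19.85 × 0.1242 ≈ 2.47 µg/mL

2.47 µg/mL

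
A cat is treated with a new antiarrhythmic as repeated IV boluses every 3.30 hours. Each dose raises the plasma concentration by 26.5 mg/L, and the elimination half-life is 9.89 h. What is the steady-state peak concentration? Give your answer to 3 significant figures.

128 mg/L

k = ln 2 / 9.89 = 0.07009 h⁻¹
Fraction remaining after one interval: e^(−kτ) = e^(−0.07009 × 3.30) = 0.7935
R = 1 / (1 − 0.7935) = 4.843
Css,max = 26.5 × 4.843 ≈ 128 mg/L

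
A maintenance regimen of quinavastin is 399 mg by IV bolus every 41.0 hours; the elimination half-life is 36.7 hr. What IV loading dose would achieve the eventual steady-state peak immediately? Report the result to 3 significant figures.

k = ln 2 / 36.7 = 0.01889 hr⁻¹
Accumulation ratio R = 1 / (1 − e^(−kτ)) = 1 / (1 − e^(−0.01889×41.0)) = 1 / (1 − 0.4610) = 1.855
Loading dose = maintenance dose × R = 399 × 1.855 ≈ 740 mg

740 mg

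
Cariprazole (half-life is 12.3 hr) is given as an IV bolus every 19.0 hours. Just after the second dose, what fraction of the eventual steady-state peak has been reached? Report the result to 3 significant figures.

0.883

k = ln 2 / 12.3 = 0.05635 hr⁻¹
f_n = 1 − e^(−nkτ) = 1 − e^(−2 × 0.05635 × 19.0) = 1 − e^(−2.141) = 1 − 0.1175 ≈ 0.883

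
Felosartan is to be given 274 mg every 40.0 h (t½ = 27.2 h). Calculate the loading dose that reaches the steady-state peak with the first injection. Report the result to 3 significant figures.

k = ln 2 / 27.2 = 0.02548 h⁻¹
Accumulation ratio R = 1 / (1 − e^(−kτ)) = 1 / (1 − e^(−0.02548×40.0)) = 1 / (1 − 0.3608) = 1.565
Loading dose = maintenance dose × R = 274 × 1.565 ≈ 429 mg

429 mg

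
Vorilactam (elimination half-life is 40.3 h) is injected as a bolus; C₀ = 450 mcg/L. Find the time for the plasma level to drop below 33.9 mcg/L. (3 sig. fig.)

k = ln 2 / 40.3 = 0.01720 h⁻¹
C(t) = C₀ e^(−kt)  ⇒  t = ln(C₀/C) / k
t = ln(450/33.9) / 0.01720 = 2.586 / 0.01720 ≈ 150 hours

150 hours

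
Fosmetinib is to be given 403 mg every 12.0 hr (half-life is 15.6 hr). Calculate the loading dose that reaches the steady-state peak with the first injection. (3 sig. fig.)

k = ln 2 / 15.6 = 0.04443 hr⁻¹
Accumulation ratio R = 1 / (1 − e^(−kτ)) = 1 / (1 − e^(−0.04443×12.0)) = 1 / (1 − 0.5867) = 2.420
Loading dose = maintenance dose × R = 403 × 2.420 ≈ 975 mg

975 mg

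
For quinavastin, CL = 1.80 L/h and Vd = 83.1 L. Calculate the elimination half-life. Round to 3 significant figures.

k = CL / V = 1.80 / 83.1 = 0.02166 h⁻¹
t½ = ln 2 / k = ln 2 / 0.02166 ≈ 32.0 hours

32.0 hours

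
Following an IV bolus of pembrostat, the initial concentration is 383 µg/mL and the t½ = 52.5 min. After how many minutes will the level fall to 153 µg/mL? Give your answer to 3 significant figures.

k = ln 2 / 52.5 = 0.01320 min⁻¹
C(t) = C₀ e^(−kt)  ⇒  t = ln(C₀/C) / k
t = ln(383/153) / 0.01320 = 0.9176 / 0.01320 ≈ 69.5 minutes

69.5 minutes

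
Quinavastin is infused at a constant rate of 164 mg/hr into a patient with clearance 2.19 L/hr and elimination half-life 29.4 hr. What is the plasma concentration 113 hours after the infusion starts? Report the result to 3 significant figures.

Css = rate / CL = 164 / 2.19 = 74.89 mg/L
k = ln 2 / 29.4 = 0.02358 hr⁻¹
C(t) = Css (1 − e^(−kt)) = 74.89 × (1 − e^(−2.664)) = 74.89 × 0.9303 ≈ 69.7 mg/L

69.7 mg/L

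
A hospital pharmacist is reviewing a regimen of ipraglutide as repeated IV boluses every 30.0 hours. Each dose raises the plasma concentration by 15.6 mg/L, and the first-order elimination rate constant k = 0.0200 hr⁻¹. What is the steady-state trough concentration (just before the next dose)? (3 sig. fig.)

19.0 mg/L

Fraction remaining after one interval: e^(−kτ) = e^(−0.02000 × 30.0) = 0.5488
R = 1 / (1 − 0.5488) = 2.216
Css,max = 15.6 × 2.216 = 34.58 mg/L
Css,min = Css,max × e^(−kτ) = 34.58 × 0.5488 ≈ 19.0 mg/L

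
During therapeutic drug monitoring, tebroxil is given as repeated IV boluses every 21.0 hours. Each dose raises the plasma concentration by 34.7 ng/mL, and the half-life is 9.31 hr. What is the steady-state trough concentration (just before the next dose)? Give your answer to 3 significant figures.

k = ln 2 / 9.31 = 0.07445 hr⁻¹
Fraction remaining after one interval: e^(−kτ) = e^(−0.07445 × 21.0) = 0.2094
R = 1 / (1 − 0.2094) = 1.265
Css,max = 34.7 × 1.265 = 43.89 ng/mL
Css,min = Css,max × e^(−kτ) = 43.89 × 0.2094 ≈ 9.19 ng/mL

9.19 ng/mL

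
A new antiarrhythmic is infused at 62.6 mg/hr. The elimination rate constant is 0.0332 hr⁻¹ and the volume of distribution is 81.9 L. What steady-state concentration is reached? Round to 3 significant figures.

CL = k · V = 0.0332 × 81.9 = 2.719 L/hr
Css = rate / CL = 62.6 / 2.719 ≈ 23.0 µg/mL

23.0 µg/mL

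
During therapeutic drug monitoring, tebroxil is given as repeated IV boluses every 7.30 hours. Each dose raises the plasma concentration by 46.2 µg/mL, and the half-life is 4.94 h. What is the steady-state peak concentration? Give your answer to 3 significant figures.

k = ln 2 / 4.94 = 0.1403 h⁻¹
Fraction remaining after one interval: e^(−kτ) = e^(−0.1403 × 7.30) = 0.3591
R = 1 / (1 − 0.3591) = 1.560
Css,max = 46.2 × 1.560 ≈ 72.1 µg/mL

72.1 µg/mL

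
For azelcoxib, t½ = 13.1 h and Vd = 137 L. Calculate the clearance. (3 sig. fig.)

k = ln 2 / t½ = ln 2 / 13.1 = 0.05291 h⁻¹
CL = k · V = 0.05291 × 137 ≈ 7.25 L/h

7.25 L/h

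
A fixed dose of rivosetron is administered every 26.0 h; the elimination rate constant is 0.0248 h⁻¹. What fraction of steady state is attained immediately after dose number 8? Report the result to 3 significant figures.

f_n = 1 − e^(−nkτ) = 1 − e^(−8 × 0.02480 × 26.0) = 1 − e^(−5.158) = 1 − 0.005751 ≈ 0.994

0.994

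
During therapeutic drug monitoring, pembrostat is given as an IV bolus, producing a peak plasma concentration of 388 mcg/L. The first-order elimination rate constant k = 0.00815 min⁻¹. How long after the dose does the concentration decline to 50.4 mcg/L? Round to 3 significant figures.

C(t) = C₀ e^(−kt)  ⇒  t = ln(C₀/C) / k
t = ln(388/50.4) / 0.008150 = 2.041 / 0.008150 ≈ 250 minutes

250 minutes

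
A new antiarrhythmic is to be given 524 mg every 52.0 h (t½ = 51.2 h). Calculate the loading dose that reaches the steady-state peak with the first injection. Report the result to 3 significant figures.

k = ln 2 / 51.2 = 0.01354 h⁻¹
Accumulation ratio R = 1 / (1 − e^(−kτ)) = 1 / (1 − e^(−0.01354×52.0)) = 1 / (1 − 0.4946) = 1.979
Loading dose = maintenance dose × R = 524 × 1.979 ≈ 1040 mg

1040 mg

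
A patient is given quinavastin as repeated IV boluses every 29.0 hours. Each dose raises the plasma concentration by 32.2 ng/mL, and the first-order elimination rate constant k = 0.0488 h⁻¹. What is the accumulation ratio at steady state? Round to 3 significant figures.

Fraction remaining after one interval: e^(−kτ) = e^(−0.04880 × 29.0) = 0.2429
R = 1 / (1 − 0.2429) = 1 / 0.7571 ≈ 1.32

1.32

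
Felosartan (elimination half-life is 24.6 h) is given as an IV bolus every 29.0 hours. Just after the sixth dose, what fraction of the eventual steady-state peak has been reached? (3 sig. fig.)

k = ln 2 / 24.6 = 0.02818 h⁻¹
f_n = 1 − e^(−nkτ) = 1 − e^(−6 × 0.02818 × 29.0) = 1 − e^(−4.903) = 1 − 0.007426 ≈ 0.993

0.993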